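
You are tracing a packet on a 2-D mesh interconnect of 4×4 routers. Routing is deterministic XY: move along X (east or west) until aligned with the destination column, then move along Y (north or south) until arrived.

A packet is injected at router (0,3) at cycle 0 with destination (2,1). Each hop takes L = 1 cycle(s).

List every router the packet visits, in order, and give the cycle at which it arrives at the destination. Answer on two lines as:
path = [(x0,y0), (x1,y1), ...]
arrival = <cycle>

[0] x=0 y=3 t=0
[1] x=1 y=3 t=1 →E
[2] x=2 y=3 t=2 →E
[3] x=2 y=2 t=3 →S
[4] x=2 y=1 t=4 →S

path = [(0,3), (1,3), (2,3), (2,2), (2,1)]
arrival = 4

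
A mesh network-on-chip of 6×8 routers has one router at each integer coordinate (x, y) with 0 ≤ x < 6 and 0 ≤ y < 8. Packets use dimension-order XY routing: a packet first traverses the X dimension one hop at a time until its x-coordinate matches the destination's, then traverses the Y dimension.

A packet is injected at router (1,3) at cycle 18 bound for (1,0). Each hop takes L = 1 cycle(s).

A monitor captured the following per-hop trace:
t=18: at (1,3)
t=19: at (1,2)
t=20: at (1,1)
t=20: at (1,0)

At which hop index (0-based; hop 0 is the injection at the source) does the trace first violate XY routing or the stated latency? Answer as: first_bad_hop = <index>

  1: Δx=+0 Δy=-1 Δt=1 [ok]
  2: Δx=+0 Δy=-1 Δt=1 [ok]
  3: Δx=+0 Δy=-1 Δt=0 [BAD: Δcyc=0≠L]

first_bad_hop = 3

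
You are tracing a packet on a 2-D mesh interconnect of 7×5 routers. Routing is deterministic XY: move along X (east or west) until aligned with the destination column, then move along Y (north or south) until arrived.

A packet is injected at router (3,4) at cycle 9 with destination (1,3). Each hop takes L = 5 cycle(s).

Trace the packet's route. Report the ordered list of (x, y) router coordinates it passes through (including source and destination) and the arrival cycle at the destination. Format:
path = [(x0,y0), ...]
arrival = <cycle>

path = [(3,4), (2,4), (1,4), (1,3)]
arrival = 24

hop 0: (3,4) @ cyc 9
hop 1: (2,4) @ cyc 14  [W]
hop 2: (1,4) @ cyc 19  [W]
hop 3: (1,3) @ cyc 24  [S]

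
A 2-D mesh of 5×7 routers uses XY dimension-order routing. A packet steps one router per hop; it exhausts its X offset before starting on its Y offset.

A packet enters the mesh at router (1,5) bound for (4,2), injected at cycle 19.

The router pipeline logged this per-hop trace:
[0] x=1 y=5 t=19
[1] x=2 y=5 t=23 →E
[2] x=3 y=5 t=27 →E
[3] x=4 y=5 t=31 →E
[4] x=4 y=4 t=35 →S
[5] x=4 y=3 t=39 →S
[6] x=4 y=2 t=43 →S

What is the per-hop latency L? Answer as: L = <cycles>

L = 4

Between hops 0 and 1 the cycle counter advances 23 − 19 = 4.
That increment is L by definition: L = 4.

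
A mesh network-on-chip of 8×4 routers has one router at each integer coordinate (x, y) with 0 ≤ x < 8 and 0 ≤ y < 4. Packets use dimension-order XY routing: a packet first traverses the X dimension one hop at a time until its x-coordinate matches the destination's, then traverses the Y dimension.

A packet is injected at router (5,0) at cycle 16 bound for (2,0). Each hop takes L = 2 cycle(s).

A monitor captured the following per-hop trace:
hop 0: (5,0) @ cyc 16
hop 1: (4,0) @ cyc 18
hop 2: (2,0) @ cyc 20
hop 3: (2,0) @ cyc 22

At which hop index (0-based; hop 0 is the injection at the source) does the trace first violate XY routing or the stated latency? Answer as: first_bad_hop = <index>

check 1→ d=(-1,0) cyc+2: ok
check 2→ d=(-2,0) cyc+2: BAD: non-unit step

first_bad_hop = 2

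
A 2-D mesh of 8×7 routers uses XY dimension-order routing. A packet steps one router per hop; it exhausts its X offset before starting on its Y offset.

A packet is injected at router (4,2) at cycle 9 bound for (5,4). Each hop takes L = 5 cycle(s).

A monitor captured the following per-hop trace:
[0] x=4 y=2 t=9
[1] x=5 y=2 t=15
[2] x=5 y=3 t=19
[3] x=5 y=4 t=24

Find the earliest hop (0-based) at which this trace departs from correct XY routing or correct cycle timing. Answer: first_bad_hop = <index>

first_bad_hop = 1

hop 1: step (+1,+0), +6 cyc — BAD: Δcyc=6≠L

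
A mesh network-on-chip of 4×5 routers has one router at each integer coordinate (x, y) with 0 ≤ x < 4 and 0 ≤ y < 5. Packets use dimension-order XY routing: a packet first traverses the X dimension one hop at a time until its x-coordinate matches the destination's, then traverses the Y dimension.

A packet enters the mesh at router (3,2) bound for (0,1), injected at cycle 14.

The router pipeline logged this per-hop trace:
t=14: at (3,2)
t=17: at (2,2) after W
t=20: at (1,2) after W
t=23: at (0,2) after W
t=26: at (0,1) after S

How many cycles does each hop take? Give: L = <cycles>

L = 3

Δcyc across hop 0→1: 17 − 14 = 3.
Each hop adds L, hence L = 3.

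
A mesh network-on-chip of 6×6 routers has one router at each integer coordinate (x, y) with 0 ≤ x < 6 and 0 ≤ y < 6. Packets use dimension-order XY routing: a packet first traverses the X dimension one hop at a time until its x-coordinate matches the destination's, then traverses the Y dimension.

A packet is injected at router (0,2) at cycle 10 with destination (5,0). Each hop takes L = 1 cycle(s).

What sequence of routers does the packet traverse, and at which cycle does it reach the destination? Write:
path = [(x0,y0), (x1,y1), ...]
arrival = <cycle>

path = [(0,2), (1,2), (2,2), (3,2), (4,2), (5,2), (5,1), (5,0)]
arrival = 17

#0 — 0,2 | c10
#1 — 1,2 | c11 | E
#2 — 2,2 | c12 | E
#3 — 3,2 | c13 | E
#4 — 4,2 | c14 | E
#5 — 5,2 | c15 | E
#6 — 5,1 | c16 | S
#7 — 5,0 | c17 | S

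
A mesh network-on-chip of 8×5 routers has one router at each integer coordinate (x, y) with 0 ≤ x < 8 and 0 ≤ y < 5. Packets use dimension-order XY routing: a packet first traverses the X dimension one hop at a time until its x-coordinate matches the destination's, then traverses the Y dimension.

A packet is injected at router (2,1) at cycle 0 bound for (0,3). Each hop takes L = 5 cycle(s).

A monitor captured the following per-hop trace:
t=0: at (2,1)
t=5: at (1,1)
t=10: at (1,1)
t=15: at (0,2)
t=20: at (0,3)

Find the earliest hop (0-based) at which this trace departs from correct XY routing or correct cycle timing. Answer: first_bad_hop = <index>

hop 1: step (-1,+0), +5 cyc — ok
hop 2: step (+0,+0), +5 cyc — BAD: non-unit step

first_bad_hop = 2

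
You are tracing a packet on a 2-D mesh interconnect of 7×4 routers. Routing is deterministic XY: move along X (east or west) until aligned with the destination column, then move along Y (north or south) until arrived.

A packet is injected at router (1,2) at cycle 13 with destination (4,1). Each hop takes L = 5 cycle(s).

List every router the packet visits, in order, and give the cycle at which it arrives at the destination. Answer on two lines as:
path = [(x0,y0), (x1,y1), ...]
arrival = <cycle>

path = [(1,2), (2,2), (3,2), (4,2), (4,1)]
arrival = 33

src (1,2)  cyc=13
E→(2,2)  cyc=18
E→(3,2)  cyc=23
E→(4,2)  cyc=28
S→(4,1)  cyc=33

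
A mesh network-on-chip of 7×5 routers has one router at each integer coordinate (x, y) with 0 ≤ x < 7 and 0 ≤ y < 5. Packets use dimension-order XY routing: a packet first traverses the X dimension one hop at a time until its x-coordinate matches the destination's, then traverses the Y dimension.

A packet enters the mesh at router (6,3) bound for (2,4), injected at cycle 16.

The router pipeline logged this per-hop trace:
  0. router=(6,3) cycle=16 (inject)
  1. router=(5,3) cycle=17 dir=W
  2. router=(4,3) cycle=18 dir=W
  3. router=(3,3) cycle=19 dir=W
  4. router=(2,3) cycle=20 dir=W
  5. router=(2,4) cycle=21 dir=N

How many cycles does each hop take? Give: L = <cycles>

L = 1

Between hops 0 and 1 the cycle counter advances 17 − 16 = 1.
Each hop adds L, hence L = 1.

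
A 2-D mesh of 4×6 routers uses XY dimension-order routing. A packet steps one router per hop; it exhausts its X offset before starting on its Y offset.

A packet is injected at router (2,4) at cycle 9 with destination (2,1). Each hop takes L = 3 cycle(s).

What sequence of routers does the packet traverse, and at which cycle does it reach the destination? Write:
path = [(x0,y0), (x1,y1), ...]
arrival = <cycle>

t=9: at (2,4)
t=12: at (2,3) after S
t=15: at (2,2) after S
t=18: at (2,1) after S

path = [(2,4), (2,3), (2,2), (2,1)]
arrival = 18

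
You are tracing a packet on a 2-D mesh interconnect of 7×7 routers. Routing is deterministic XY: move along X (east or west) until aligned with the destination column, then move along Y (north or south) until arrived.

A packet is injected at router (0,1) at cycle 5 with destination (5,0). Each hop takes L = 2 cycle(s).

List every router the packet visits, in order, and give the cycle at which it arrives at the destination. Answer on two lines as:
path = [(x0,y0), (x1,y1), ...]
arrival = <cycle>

t=5: at (0,1)
t=7: at (1,1) after E
t=9: at (2,1) after E
t=11: at (3,1) after E
t=13: at (4,1) after E
t=15: at (5,1) after E
t=17: at (5,0) after S

path = [(0,1), (1,1), (2,1), (3,1), (4,1), (5,1), (5,0)]
arrival = 17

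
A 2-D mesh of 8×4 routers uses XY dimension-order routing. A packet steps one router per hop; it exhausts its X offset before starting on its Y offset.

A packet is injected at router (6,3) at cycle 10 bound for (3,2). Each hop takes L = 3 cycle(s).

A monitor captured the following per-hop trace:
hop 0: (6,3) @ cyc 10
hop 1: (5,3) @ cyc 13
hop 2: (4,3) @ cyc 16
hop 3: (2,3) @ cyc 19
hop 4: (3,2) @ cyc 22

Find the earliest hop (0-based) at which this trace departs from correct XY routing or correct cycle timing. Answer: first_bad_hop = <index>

hop 1: step (-1,+0), +3 cyc — ok
hop 2: step (-1,+0), +3 cyc — ok
hop 3: step (-2,+0), +3 cyc — BAD: non-unit step

first_bad_hop = 3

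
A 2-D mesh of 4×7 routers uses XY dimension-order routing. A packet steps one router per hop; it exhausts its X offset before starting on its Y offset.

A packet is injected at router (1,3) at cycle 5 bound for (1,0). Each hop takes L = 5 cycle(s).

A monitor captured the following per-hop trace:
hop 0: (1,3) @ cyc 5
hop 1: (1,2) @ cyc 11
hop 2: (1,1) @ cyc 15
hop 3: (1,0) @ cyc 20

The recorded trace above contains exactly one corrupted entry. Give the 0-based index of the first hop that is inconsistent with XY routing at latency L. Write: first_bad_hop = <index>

first_bad_hop = 1

[1] (+0,-1) / 6c ⇒ BAD: Δcyc=6≠L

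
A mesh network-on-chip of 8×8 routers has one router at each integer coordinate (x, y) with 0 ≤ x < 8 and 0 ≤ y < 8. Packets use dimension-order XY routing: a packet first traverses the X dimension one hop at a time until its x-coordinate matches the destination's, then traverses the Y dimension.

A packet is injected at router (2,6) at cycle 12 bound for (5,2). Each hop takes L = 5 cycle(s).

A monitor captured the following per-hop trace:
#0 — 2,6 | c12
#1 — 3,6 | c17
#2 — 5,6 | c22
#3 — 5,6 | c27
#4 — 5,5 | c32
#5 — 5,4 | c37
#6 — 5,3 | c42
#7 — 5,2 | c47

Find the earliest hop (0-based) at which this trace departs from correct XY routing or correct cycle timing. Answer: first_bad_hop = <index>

hop 1: step (+1,+0), +5 cyc — ok
hop 2: step (+2,+0), +5 cyc — BAD: non-unit step

first_bad_hop = 2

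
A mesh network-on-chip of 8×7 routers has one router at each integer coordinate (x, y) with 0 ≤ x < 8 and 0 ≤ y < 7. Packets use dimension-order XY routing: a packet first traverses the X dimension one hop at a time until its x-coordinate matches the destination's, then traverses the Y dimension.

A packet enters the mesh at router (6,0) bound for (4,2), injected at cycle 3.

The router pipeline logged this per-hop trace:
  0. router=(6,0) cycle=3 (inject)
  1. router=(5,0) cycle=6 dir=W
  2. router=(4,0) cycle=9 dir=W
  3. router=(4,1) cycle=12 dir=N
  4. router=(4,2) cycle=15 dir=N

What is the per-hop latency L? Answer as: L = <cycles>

cyc[1] − cyc[0] = 6 − 3 = 3.
One hop costs L cycles, so L = 3.

L = 3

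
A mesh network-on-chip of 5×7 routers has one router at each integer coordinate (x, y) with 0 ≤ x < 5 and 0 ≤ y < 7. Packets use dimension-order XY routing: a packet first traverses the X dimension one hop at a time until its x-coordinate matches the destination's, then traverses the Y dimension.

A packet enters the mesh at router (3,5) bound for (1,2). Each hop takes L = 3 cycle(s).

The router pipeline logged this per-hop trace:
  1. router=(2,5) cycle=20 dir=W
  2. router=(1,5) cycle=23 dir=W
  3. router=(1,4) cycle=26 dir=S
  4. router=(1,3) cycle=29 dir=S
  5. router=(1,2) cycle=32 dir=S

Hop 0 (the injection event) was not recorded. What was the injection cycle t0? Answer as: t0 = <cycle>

t0 = 17

Hop 1 reached at cycle 20; hop k is at t0 + k·L.
t0 = cyc[1] − L = 20 − 3 = 17.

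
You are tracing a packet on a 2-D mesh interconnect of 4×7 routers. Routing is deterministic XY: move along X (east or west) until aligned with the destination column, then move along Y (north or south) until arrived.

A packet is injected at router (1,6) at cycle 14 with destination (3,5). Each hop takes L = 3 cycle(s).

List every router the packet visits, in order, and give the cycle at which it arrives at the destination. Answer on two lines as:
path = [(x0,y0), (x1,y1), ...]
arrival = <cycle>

path = [(1,6), (2,6), (3,6), (3,5)]
arrival = 23

  0. router=(1,6) cycle=14 (inject)
  1. router=(2,6) cycle=17 dir=E
  2. router=(3,6) cycle=20 dir=E
  3. router=(3,5) cycle=23 dir=S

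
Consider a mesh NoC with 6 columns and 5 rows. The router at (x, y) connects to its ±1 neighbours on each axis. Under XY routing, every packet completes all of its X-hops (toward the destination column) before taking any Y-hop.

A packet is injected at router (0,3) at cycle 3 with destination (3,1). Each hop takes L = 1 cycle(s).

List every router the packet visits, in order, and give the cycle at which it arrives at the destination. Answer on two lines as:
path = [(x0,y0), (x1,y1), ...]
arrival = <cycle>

path = [(0,3), (1,3), (2,3), (3,3), (3,2), (3,1)]
arrival = 8

hop 0: (0,3) @ cyc 3
hop 1: (1,3) @ cyc 4  [E]
hop 2: (2,3) @ cyc 5  [E]
hop 3: (3,3) @ cyc 6  [E]
hop 4: (3,2) @ cyc 7  [S]
hop 5: (3,1) @ cyc 8  [S]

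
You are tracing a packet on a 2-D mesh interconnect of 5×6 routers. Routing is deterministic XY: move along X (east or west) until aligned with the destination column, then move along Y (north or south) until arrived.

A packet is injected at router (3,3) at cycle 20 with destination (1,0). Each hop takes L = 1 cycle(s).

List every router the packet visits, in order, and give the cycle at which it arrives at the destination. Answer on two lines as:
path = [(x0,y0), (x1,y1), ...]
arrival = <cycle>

path = [(3,3), (2,3), (1,3), (1,2), (1,1), (1,0)]
arrival = 25

hop 0: (3,3) @ cyc 20
hop 1: (2,3) @ cyc 21  [W]
hop 2: (1,3) @ cyc 22  [W]
hop 3: (1,2) @ cyc 23  [S]
hop 4: (1,1) @ cyc 24  [S]
hop 5: (1,0) @ cyc 25  [S]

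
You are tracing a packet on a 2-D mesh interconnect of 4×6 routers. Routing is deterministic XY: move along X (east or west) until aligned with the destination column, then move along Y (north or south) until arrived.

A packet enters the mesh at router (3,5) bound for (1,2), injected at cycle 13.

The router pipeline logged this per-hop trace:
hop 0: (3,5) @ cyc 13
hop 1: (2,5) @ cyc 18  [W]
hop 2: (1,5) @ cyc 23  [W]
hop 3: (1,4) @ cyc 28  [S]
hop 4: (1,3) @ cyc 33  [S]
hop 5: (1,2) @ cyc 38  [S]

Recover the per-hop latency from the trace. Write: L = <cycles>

Δcyc across hop 0→1: 18 − 13 = 5.
Each hop adds L, hence L = 5.

L = 5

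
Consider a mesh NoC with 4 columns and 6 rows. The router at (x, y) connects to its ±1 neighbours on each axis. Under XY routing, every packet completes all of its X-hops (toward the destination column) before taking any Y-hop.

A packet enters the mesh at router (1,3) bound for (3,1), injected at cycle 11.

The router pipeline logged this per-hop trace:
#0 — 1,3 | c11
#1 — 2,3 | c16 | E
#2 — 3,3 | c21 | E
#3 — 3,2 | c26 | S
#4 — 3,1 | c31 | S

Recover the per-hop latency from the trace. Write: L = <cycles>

cyc[1] − cyc[0] = 16 − 11 = 5.
That increment is L by definition: L = 5.

L = 5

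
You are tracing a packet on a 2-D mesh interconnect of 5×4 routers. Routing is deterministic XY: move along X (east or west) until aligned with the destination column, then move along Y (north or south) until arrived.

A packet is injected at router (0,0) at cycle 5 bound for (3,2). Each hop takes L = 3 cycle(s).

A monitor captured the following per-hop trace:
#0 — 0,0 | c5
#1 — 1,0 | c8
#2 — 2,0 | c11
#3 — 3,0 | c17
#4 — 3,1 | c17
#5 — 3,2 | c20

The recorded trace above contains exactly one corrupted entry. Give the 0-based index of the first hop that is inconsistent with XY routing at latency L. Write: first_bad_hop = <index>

first_bad_hop = 3

[1] (+1,+0) / 3c ⇒ ok
[2] (+1,+0) / 3c ⇒ ok
[3] (+1,+0) / 6c ⇒ BAD: Δcyc=6≠L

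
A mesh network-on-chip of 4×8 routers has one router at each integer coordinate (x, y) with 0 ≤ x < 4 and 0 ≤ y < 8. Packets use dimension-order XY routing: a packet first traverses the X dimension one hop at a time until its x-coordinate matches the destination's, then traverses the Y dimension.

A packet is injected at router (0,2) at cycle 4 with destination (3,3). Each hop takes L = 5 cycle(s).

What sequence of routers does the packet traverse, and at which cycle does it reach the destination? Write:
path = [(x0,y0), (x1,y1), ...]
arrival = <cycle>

path = [(0,2), (1,2), (2,2), (3,2), (3,3)]
arrival = 24

src (0,2)  cyc=4
E→(1,2)  cyc=9
E→(2,2)  cyc=14
E→(3,2)  cyc=19
N→(3,3)  cyc=24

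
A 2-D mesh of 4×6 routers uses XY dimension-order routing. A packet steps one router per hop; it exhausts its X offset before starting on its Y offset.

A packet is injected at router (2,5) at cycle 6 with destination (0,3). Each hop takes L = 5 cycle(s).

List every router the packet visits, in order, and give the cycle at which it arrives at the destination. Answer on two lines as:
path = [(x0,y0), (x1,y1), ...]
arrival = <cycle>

#0 — 2,5 | c6
#1 — 1,5 | c11 | W
#2 — 0,5 | c16 | W
#3 — 0,4 | c21 | S
#4 — 0,3 | c26 | S

path = [(2,5), (1,5), (0,5), (0,4), (0,3)]
arrival = 26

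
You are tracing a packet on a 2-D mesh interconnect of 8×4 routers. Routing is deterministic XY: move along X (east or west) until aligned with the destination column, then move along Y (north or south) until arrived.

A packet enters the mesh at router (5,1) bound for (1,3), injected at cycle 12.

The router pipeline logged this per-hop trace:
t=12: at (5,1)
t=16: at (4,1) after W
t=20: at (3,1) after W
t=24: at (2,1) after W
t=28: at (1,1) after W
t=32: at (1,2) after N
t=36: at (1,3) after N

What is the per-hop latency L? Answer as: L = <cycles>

From hop 0 (12) to hop 1 (16): +4 cycles.
Each hop adds L, hence L = 4.

L = 4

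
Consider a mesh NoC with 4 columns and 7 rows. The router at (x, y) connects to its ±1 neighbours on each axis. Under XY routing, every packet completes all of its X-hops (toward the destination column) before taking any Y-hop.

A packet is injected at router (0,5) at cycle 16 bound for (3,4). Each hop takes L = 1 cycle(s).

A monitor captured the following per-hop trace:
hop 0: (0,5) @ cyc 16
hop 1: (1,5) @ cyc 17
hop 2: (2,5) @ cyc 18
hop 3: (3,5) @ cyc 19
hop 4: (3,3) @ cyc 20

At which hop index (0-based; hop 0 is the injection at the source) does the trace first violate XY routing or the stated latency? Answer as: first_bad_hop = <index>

first_bad_hop = 4

hop 1: step (+1,+0), +1 cyc — ok
hop 2: step (+1,+0), +1 cyc — ok
hop 3: step (+1,+0), +1 cyc — ok
hop 4: step (+0,-2), +1 cyc — BAD: non-unit step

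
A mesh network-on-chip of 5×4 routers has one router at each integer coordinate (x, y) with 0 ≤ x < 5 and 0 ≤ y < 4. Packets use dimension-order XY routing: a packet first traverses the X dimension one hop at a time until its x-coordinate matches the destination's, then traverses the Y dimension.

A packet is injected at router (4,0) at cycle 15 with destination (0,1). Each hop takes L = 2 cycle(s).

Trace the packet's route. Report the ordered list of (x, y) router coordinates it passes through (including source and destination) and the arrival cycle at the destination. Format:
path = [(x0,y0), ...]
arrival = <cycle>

[0] x=4 y=0 t=15
[1] x=3 y=0 t=17 →W
[2] x=2 y=0 t=19 →W
[3] x=1 y=0 t=21 →W
[4] x=0 y=0 t=23 →W
[5] x=0 y=1 t=25 →N

path = [(4,0), (3,0), (2,0), (1,0), (0,0), (0,1)]
arrival = 25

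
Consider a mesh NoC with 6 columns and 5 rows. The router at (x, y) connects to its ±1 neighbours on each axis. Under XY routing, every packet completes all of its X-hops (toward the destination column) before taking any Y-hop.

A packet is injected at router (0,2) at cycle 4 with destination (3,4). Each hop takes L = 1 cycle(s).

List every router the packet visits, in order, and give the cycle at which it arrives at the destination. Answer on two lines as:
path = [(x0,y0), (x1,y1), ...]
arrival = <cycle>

[0] x=0 y=2 t=4
[1] x=1 y=2 t=5 →E
[2] x=2 y=2 t=6 →E
[3] x=3 y=2 t=7 →E
[4] x=3 y=3 t=8 →N
[5] x=3 y=4 t=9 →N

path = [(0,2), (1,2), (2,2), (3,2), (3,3), (3,4)]
arrival = 9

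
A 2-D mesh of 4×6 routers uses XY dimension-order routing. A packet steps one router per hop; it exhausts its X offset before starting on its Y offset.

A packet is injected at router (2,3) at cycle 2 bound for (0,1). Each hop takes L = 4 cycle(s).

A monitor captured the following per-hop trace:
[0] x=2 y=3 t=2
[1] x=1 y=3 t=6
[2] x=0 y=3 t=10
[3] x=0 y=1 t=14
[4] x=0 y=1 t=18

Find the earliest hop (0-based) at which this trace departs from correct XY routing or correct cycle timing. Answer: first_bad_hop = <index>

first_bad_hop = 3

check 1→ d=(-1,0) cyc+4: ok
check 2→ d=(-1,0) cyc+4: ok
check 3→ d=(0,-2) cyc+4: BAD: non-unit step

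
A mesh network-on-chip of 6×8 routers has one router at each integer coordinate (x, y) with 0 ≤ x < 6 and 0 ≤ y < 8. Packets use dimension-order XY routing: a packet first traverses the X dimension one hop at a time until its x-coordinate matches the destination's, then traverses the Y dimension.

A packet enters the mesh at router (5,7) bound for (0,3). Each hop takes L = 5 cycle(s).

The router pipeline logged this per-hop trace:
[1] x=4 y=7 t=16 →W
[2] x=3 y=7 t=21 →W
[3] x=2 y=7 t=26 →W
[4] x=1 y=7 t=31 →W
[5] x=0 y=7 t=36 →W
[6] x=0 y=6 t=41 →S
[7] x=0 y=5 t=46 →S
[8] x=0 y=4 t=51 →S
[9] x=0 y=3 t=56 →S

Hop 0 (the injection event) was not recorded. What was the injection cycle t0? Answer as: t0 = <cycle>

The first recorded entry is hop 1 at cycle 16.
t0 = cyc[1] − L = 16 − 5 = 11.

t0 = 11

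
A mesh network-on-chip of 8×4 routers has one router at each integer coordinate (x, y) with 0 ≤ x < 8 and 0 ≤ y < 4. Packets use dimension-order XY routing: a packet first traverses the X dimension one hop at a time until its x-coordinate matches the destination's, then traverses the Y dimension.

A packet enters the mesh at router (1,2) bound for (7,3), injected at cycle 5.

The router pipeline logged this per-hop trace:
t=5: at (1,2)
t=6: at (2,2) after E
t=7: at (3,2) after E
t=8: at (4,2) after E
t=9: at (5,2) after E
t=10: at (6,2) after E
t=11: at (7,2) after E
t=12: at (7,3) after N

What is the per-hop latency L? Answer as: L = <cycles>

L = 1

From hop 0 (5) to hop 1 (6): +1 cycles.
Per-hop latency L = Δcyc = 1.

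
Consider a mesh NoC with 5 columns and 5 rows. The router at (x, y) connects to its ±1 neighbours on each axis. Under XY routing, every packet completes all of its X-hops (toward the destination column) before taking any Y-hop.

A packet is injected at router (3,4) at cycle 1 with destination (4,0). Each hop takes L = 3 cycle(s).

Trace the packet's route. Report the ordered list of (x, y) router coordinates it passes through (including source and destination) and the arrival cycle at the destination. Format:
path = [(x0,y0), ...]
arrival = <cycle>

path = [(3,4), (4,4), (4,3), (4,2), (4,1), (4,0)]
arrival = 16

src (3,4)  cyc=1
E→(4,4)  cyc=4
S→(4,3)  cyc=7
S→(4,2)  cyc=10
S→(4,1)  cyc=13
S→(4,0)  cyc=16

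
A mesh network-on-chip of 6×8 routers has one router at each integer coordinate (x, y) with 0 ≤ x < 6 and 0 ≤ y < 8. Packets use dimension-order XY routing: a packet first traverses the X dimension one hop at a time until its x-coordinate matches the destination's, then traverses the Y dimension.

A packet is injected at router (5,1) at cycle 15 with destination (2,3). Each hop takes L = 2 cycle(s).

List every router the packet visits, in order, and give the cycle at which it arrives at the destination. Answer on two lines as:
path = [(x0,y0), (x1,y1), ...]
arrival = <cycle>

[0] x=5 y=1 t=15
[1] x=4 y=1 t=17 →W
[2] x=3 y=1 t=19 →W
[3] x=2 y=1 t=21 →W
[4] x=2 y=2 t=23 →N
[5] x=2 y=3 t=25 →N

path = [(5,1), (4,1), (3,1), (2,1), (2,2), (2,3)]
arrival = 25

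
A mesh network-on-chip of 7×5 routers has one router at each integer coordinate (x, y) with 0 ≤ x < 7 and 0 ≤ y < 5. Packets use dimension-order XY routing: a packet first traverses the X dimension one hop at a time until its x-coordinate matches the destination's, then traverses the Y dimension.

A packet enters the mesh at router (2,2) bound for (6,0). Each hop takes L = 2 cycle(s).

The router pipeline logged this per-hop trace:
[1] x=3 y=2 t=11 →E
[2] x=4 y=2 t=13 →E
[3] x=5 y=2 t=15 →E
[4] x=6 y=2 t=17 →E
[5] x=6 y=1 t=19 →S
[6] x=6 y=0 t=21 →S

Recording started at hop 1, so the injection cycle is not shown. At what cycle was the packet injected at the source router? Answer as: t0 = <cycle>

The first recorded entry is hop 1 at cycle 11.
Therefore t0 = 11 − L = 9.

t0 = 9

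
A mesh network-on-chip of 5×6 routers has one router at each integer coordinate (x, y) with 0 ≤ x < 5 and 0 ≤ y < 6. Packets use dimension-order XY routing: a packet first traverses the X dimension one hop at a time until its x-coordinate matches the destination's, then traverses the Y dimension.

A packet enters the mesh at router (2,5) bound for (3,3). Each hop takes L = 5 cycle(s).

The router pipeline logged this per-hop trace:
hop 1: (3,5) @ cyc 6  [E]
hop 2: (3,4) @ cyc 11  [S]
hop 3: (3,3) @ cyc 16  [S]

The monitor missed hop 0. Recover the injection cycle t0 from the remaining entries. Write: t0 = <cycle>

t0 = 1

At hop 1 the cycle is 6; in general cyc_k = t0 + kL.
Subtract one hop: t0 = 6 − 5 = 1.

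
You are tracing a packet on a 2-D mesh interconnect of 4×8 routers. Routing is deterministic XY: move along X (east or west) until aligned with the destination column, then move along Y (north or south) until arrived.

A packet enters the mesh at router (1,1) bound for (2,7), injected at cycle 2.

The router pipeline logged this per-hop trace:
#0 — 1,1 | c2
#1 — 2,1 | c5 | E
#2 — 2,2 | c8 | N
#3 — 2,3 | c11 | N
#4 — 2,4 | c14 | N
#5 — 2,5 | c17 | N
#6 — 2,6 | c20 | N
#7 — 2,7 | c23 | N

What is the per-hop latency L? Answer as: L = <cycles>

Between hops 0 and 1 the cycle counter advances 5 − 2 = 3.
Per-hop latency L = Δcyc = 3.

L = 3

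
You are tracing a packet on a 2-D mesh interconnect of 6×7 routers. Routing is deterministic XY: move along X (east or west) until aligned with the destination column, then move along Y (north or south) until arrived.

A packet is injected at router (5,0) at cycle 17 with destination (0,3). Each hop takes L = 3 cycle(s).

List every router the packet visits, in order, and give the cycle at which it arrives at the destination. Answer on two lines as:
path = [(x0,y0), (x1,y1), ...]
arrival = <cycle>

hop 0: (5,0) @ cyc 17
hop 1: (4,0) @ cyc 20  [W]
hop 2: (3,0) @ cyc 23  [W]
hop 3: (2,0) @ cyc 26  [W]
hop 4: (1,0) @ cyc 29  [W]
hop 5: (0,0) @ cyc 32  [W]
hop 6: (0,1) @ cyc 35  [N]
hop 7: (0,2) @ cyc 38  [N]
hop 8: (0,3) @ cyc 41  [N]

path = [(5,0), (4,0), (3,0), (2,0), (1,0), (0,0), (0,1), (0,2), (0,3)]
arrival = 41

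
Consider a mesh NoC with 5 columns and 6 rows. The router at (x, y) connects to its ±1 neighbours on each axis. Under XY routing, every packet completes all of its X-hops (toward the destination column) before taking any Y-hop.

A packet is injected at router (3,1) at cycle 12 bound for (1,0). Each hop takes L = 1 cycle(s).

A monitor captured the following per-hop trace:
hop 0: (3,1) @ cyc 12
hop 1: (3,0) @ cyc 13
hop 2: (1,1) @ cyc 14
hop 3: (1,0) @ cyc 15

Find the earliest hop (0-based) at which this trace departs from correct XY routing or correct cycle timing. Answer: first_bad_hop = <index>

check 1→ d=(0,-1) cyc+1: BAD: Y-move but x=3≠1

first_bad_hop = 1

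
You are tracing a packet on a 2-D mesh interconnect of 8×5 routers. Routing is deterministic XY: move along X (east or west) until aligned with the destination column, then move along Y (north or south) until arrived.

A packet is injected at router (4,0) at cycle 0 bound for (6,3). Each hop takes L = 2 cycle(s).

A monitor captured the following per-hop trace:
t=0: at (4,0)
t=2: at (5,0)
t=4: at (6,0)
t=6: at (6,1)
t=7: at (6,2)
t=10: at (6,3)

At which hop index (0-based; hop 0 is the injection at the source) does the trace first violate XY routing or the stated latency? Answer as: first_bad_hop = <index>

first_bad_hop = 4

  1: Δx=+1 Δy=+0 Δt=2 [ok]
  2: Δx=+1 Δy=+0 Δt=2 [ok]
  3: Δx=+0 Δy=+1 Δt=2 [ok]
  4: Δx=+0 Δy=+1 Δt=1 [BAD: Δcyc=1≠L]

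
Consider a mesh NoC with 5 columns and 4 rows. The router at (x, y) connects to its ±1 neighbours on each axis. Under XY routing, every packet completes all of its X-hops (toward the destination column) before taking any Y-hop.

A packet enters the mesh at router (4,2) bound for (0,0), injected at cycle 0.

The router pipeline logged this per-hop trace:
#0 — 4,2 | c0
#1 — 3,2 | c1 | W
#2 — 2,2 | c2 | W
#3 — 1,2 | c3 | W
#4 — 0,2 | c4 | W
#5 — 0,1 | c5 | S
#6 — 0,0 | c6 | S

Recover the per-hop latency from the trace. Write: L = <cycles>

From hop 0 (0) to hop 1 (1): +1 cycles.
Each hop adds L, hence L = 1.

L = 1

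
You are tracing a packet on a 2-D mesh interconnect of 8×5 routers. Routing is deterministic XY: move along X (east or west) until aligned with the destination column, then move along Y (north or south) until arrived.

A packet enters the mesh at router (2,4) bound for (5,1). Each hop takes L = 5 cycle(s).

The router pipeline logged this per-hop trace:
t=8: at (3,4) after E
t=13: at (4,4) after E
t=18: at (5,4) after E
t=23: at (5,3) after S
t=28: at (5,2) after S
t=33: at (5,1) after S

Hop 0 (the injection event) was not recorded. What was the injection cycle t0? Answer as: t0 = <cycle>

t0 = 3

At hop 1 the cycle is 8; in general cyc_k = t0 + kL.
So t0 = 8 − 1·5 = 3.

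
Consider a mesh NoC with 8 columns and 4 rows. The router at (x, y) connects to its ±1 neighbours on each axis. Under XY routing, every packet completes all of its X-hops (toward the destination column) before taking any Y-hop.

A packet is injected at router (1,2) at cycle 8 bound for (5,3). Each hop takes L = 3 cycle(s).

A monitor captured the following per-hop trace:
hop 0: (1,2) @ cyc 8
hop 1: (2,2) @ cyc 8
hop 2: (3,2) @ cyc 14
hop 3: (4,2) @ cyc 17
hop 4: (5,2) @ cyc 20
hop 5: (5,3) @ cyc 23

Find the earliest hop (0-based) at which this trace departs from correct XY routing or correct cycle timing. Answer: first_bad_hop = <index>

[1] (+1,+0) / 0c ⇒ BAD: Δcyc=0≠L

first_bad_hop = 1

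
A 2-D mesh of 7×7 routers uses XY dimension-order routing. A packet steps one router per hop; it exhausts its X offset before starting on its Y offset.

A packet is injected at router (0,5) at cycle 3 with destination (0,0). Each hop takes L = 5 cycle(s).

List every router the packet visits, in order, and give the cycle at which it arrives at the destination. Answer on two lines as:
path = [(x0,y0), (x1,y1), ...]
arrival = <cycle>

path = [(0,5), (0,4), (0,3), (0,2), (0,1), (0,0)]
arrival = 28

t=3: at (0,5)
t=8: at (0,4) after S
t=13: at (0,3) after S
t=18: at (0,2) after S
t=23: at (0,1) after S
t=28: at (0,0) after S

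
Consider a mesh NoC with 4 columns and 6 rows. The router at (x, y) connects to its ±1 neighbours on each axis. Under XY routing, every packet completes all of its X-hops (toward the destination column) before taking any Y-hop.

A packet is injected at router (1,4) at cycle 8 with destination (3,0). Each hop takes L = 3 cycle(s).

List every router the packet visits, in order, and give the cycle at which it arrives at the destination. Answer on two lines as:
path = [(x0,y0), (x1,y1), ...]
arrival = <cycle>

path = [(1,4), (2,4), (3,4), (3,3), (3,2), (3,1), (3,0)]
arrival = 26

hop 0: (1,4) @ cyc 8
hop 1: (2,4) @ cyc 11  [E]
hop 2: (3,4) @ cyc 14  [E]
hop 3: (3,3) @ cyc 17  [S]
hop 4: (3,2) @ cyc 20  [S]
hop 5: (3,1) @ cyc 23  [S]
hop 6: (3,0) @ cyc 26  [S]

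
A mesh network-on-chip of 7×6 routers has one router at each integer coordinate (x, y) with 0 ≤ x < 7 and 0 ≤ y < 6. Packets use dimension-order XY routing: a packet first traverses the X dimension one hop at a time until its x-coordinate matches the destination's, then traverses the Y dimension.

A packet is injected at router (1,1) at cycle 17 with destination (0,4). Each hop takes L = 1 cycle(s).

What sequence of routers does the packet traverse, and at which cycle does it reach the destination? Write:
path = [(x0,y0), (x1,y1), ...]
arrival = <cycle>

src (1,1)  cyc=17
W→(0,1)  cyc=18
N→(0,2)  cyc=19
N→(0,3)  cyc=20
N→(0,4)  cyc=21

path = [(1,1), (0,1), (0,2), (0,3), (0,4)]
arrival = 21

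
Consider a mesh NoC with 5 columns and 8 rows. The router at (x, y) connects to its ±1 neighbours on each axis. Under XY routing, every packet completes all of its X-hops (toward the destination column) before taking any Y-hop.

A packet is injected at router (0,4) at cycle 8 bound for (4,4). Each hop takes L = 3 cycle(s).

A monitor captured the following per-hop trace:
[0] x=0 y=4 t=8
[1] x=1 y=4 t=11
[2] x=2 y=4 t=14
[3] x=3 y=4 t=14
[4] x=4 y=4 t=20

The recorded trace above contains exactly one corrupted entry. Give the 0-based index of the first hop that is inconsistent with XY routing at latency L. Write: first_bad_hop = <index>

  1: Δx=+1 Δy=+0 Δt=3 [ok]
  2: Δx=+1 Δy=+0 Δt=3 [ok]
  3: Δx=+1 Δy=+0 Δt=0 [BAD: Δcyc=0≠L]

first_bad_hop = 3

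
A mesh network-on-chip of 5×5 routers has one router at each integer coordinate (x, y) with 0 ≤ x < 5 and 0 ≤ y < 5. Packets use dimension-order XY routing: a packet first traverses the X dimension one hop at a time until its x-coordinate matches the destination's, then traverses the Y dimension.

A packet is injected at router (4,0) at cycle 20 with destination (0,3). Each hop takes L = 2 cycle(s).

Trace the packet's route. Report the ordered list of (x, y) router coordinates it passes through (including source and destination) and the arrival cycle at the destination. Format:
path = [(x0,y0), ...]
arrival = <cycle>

hop 0: (4,0) @ cyc 20
hop 1: (3,0) @ cyc 22  [W]
hop 2: (2,0) @ cyc 24  [W]
hop 3: (1,0) @ cyc 26  [W]
hop 4: (0,0) @ cyc 28  [W]
hop 5: (0,1) @ cyc 30  [N]
hop 6: (0,2) @ cyc 32  [N]
hop 7: (0,3) @ cyc 34  [N]

path = [(4,0), (3,0), (2,0), (1,0), (0,0), (0,1), (0,2), (0,3)]
arrival = 34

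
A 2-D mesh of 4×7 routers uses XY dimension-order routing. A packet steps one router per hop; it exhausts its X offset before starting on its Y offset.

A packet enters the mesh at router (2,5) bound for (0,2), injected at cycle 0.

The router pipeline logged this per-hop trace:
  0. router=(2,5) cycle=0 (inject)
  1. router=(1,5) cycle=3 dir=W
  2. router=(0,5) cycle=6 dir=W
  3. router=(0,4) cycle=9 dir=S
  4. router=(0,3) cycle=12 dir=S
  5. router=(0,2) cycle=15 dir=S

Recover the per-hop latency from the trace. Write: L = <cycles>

L = 3

Δcyc across hop 0→1: 3 − 0 = 3.
Per-hop latency L = Δcyc = 3.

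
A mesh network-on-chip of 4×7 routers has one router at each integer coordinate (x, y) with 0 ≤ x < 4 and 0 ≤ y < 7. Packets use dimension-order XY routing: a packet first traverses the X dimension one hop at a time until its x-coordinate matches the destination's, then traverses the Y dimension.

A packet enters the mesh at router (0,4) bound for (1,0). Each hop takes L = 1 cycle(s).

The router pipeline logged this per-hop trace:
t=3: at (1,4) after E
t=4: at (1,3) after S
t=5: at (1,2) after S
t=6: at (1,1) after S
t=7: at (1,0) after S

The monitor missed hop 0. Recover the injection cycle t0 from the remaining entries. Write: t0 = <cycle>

The first recorded entry is hop 1 at cycle 3.
Therefore t0 = 3 − L = 2.

t0 = 2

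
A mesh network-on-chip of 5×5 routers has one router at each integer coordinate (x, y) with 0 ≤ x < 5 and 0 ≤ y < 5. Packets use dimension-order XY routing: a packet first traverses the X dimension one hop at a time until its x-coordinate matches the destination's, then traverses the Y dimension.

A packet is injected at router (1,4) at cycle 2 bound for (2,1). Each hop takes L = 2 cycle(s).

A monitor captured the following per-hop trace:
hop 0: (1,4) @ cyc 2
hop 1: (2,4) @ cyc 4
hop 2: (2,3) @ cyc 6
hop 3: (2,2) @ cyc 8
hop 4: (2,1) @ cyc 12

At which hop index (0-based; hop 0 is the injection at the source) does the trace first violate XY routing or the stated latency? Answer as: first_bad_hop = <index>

  1: Δx=+1 Δy=+0 Δt=2 [ok]
  2: Δx=+0 Δy=-1 Δt=2 [ok]
  3: Δx=+0 Δy=-1 Δt=2 [ok]
  4: Δx=+0 Δy=-1 Δt=4 [BAD: Δcyc=4≠L]

first_bad_hop = 4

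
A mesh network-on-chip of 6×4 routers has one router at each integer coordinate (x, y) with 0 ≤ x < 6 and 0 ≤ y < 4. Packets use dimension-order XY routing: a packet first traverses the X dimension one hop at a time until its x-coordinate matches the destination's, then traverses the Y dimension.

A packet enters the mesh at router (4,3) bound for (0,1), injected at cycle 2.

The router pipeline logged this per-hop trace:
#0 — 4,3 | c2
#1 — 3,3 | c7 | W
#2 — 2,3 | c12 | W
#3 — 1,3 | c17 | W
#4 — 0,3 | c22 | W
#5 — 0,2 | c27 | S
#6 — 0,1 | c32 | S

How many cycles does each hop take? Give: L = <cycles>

cyc[1] − cyc[0] = 7 − 2 = 5.
One hop costs L cycles, so L = 5.

L = 5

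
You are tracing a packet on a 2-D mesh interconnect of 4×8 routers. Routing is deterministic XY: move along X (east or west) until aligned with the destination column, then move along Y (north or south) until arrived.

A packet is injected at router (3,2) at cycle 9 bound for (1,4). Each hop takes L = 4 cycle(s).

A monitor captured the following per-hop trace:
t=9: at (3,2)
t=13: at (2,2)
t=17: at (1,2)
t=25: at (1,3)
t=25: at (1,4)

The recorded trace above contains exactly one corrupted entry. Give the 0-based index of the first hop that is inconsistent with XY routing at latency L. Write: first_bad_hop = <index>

  1: Δx=-1 Δy=+0 Δt=4 [ok]
  2: Δx=-1 Δy=+0 Δt=4 [ok]
  3: Δx=+0 Δy=+1 Δt=8 [BAD: Δcyc=8≠L]

first_bad_hop = 3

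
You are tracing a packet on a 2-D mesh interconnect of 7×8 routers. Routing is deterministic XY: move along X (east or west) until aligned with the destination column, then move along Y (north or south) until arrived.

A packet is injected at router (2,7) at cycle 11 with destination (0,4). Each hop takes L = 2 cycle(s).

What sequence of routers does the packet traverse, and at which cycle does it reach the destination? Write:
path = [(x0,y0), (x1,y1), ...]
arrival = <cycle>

[0] x=2 y=7 t=11
[1] x=1 y=7 t=13 →W
[2] x=0 y=7 t=15 →W
[3] x=0 y=6 t=17 →S
[4] x=0 y=5 t=19 →S
[5] x=0 y=4 t=21 →S

path = [(2,7), (1,7), (0,7), (0,6), (0,5), (0,4)]
arrival = 21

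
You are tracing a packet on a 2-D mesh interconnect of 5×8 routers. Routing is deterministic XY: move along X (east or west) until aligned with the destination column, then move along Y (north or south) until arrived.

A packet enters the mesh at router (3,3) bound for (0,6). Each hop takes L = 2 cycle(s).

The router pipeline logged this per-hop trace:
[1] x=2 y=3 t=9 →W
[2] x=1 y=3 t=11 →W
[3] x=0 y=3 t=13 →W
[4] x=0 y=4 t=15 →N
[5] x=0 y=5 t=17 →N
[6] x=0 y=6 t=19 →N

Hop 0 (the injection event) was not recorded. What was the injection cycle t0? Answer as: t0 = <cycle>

t0 = 7

cyc[1] = 9 and cyc[k] = t0 + k·L for every k.
t0 = cyc[1] − L = 9 − 2 = 7.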